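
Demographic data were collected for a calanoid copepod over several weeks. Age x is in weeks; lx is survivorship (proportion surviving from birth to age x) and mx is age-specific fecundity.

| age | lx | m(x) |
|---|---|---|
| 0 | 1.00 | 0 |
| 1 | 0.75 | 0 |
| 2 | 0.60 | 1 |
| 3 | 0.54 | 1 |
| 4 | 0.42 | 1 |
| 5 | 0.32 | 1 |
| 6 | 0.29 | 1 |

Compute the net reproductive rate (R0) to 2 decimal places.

2.17

lx·mx by age: 0, 0, 0.6, 0.54, 0.42, 0.32, 0.29
R0 = Σ lx·mx = 2.17 → 2.17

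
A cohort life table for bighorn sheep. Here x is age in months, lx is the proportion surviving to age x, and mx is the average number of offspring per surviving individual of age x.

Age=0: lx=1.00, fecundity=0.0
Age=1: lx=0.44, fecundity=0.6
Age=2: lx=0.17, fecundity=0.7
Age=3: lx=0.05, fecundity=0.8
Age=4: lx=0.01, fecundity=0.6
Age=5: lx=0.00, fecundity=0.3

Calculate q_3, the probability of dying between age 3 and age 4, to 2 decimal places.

0.80

q_3 = (l_3 − l_4) / l_3 = (0.05 − 0.01) / 0.05
     = 0.04 / 0.05 = 0.8 → 0.80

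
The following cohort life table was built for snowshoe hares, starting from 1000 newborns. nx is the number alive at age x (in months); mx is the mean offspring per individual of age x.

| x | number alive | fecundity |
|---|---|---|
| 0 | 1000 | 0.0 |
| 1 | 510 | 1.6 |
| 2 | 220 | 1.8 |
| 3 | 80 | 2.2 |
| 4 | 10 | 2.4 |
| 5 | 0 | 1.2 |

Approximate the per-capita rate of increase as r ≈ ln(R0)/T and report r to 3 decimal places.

0.218

lx = nx/n0 = nx/1000: 1, 0.51, 0.22, 0.08, 0.01, 0
R0 = Σ lx·mx = 0 + 0.816 + 0.396 + 0.176 + 0.024 + 0 = 1.412
Σ x·lx·mx = 2.232; T = 2.232/1.412 = 1.58074…
r ≈ ln(R0)/T = ln(1.412)/1.58074… = 0.21826… → 0.218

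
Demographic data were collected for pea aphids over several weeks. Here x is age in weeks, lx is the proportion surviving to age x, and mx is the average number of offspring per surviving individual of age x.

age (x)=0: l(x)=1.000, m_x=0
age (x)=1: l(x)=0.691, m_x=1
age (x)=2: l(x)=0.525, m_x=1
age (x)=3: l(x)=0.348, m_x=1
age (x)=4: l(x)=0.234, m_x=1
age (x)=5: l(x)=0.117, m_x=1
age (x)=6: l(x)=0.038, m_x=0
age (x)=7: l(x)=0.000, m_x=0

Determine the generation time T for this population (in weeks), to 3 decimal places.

2.249

lx·mx: 0, 0.691, 0.525, 0.348, 0.234, 0.117, 0, 0 → R0 = 1.915
x·lx·mx: 0, 0.691, 1.05, 1.044, 0.936, 0.585, 0, 0 → Σ = 4.306
T = 4.306 / 1.915 = 2.248564… → 2.249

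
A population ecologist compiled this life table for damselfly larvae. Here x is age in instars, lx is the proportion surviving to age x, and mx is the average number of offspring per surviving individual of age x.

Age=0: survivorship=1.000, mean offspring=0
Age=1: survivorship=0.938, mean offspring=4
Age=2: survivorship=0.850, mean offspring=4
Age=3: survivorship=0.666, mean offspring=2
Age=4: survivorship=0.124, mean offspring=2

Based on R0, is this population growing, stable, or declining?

growing

R0 = Σ lx·mx = 0 + 3.752 + 3.4 + 1.332 + 0.248 = 8.732
R0 > 1, so the population is growing.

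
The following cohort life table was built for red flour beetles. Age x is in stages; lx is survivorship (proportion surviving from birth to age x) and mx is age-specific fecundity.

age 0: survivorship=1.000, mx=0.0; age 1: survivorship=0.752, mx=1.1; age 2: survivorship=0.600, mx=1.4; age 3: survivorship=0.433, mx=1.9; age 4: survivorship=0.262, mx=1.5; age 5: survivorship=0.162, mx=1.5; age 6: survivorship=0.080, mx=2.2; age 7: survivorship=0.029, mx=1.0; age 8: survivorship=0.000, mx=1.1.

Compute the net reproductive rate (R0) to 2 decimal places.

lx·mx by age: 0, 0.8272, 0.84, 0.8227, 0.393, 0.243, 0.176, 0.029, 0
R0 = Σ lx·mx = 3.3309 → 3.33

3.33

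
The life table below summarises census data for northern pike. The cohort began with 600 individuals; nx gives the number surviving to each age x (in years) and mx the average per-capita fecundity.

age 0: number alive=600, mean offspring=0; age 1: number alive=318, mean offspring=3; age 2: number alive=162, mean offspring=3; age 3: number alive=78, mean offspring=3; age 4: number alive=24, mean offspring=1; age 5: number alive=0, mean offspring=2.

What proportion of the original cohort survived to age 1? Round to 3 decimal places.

0.530

l_1 = n_1/n_0 = 318/600 = 0.53 → 0.530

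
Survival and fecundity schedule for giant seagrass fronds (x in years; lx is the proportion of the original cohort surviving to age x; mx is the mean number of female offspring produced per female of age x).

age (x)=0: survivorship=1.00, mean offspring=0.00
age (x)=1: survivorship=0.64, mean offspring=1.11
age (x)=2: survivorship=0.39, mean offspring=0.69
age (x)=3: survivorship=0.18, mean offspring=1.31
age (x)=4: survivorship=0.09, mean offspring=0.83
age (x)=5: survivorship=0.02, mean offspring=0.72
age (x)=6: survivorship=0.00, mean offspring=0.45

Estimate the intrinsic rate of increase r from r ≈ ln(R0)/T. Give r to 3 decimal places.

0.149

R0 = Σ lx·mx = 0 + 0.7104 + 0.2691 + 0.2358 + 0.0747 + 0.0144 + 0 = 1.3044
Σ x·lx·mx = 2.3268; T = 2.3268/1.3044 = 1.78381…
r ≈ ln(R0)/T = ln(1.3044)/1.78381… = 0.14898… → 0.149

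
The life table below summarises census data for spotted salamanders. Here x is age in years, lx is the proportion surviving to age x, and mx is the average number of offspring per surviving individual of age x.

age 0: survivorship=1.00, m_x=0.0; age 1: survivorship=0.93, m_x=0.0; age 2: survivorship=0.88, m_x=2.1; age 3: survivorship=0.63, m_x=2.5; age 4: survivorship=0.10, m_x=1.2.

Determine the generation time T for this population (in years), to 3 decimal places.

2.512

lx·mx: 0, 0, 1.848, 1.575, 0.12 → R0 = 3.543
x·lx·mx: 0, 0, 3.696, 4.725, 0.48 → Σ = 8.901
T = 8.901 / 3.543 = 2.512278… → 2.512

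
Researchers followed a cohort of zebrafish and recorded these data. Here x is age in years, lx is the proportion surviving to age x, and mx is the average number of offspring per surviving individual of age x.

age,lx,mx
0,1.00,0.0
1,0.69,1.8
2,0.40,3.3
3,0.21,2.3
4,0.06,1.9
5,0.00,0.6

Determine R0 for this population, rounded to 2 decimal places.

3.16

lx·mx by age: 0, 1.242, 1.32, 0.483, 0.114, 0
R0 = Σ lx·mx = 3.159 → 3.16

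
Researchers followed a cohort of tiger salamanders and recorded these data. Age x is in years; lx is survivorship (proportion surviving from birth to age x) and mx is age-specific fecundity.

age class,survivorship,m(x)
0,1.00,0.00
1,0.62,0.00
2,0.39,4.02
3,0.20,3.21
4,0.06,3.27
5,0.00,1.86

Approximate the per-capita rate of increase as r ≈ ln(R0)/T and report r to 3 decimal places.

R0 = Σ lx·mx = 0 + 0 + 1.5678 + 0.642 + 0.1962 + 0 = 2.406
Σ x·lx·mx = 5.8464; T = 5.8464/2.406 = 2.42993…
r ≈ ln(R0)/T = ln(2.406)/2.42993… = 0.36131… → 0.361

0.361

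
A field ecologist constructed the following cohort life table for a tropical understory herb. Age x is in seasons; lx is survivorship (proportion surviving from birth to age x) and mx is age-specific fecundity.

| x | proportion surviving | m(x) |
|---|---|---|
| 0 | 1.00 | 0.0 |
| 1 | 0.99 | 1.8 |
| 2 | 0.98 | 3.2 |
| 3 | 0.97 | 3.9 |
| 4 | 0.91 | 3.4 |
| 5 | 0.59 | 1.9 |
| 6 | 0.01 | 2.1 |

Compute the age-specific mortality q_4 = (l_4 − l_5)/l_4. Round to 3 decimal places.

0.352

q_4 = (l_4 − l_5) / l_4 = (0.91 − 0.59) / 0.91
     = 0.32 / 0.91 = 0.351648… → 0.352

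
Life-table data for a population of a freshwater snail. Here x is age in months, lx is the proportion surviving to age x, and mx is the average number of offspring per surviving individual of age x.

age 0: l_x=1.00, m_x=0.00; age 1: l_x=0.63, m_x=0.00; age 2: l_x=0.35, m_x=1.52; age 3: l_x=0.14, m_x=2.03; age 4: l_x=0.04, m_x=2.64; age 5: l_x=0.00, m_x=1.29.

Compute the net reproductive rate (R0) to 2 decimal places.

0.92

lx·mx by age: 0, 0, 0.532, 0.2842, 0.1056, 0
R0 = Σ lx·mx = 0.9218 → 0.92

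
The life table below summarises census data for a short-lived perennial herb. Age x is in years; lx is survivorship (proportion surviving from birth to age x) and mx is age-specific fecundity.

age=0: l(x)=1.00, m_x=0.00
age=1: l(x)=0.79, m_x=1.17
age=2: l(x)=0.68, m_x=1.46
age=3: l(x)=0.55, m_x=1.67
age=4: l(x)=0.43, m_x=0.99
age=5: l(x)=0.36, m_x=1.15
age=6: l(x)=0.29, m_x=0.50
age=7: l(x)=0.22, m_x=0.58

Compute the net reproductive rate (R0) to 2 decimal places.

lx·mx by age: 0, 0.9243, 0.9928, 0.9185, 0.4257, 0.414, 0.145, 0.1276
R0 = Σ lx·mx = 3.9479 → 3.95

3.95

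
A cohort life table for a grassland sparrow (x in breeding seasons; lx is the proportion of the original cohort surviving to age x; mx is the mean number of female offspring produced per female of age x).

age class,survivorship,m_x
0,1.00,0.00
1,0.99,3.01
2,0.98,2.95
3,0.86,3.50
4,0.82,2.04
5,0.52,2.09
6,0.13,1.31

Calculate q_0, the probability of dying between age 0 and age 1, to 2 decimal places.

q_0 = (l_0 − l_1) / l_0 = (1 − 0.99) / 1
     = 0.01 / 1 = 0.01 → 0.01

0.01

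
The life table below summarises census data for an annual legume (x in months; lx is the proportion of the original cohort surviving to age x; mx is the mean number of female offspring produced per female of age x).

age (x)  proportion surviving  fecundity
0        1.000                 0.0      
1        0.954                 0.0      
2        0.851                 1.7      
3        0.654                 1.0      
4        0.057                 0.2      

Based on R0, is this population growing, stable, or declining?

R0 = Σ lx·mx = 0 + 0 + 1.4467 + 0.654 + 0.0114 = 2.1121
R0 > 1, so the population is growing.

growing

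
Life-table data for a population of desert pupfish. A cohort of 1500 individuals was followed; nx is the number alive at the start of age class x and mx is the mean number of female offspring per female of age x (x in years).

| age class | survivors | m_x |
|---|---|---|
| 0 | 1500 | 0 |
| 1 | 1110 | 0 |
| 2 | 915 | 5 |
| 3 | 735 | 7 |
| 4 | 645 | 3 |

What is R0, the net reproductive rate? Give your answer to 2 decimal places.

lx = nx/n0 = nx/1500: 1, 0.74, 0.61, 0.49, 0.43
lx·mx by age: 0, 0, 3.05, 3.43, 1.29
R0 = Σ lx·mx = 7.77 → 7.77

7.77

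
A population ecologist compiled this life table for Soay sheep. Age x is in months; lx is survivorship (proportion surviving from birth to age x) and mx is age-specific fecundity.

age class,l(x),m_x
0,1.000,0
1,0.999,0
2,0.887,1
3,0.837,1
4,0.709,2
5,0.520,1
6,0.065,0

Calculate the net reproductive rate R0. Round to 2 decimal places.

3.66

lx·mx by age: 0, 0, 0.887, 0.837, 1.418, 0.52, 0
R0 = Σ lx·mx = 3.662 → 3.66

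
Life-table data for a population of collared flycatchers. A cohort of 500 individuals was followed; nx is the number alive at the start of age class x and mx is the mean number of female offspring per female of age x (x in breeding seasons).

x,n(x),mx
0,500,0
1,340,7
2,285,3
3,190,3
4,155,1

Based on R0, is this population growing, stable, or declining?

growing

lx = nx/n0 = nx/500: 1, 0.68, 0.57, 0.38, 0.31
R0 = Σ lx·mx = 0 + 4.76 + 1.71 + 1.14 + 0.31 = 7.92
R0 > 1, so the population is growing.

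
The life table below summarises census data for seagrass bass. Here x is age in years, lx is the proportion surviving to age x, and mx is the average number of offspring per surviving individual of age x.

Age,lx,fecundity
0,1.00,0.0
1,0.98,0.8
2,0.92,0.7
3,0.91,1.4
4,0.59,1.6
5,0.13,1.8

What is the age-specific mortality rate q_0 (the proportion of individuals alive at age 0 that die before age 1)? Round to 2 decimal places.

0.02

q_0 = (l_0 − l_1) / l_0 = (1 − 0.98) / 1
     = 0.02 / 1 = 0.02 → 0.02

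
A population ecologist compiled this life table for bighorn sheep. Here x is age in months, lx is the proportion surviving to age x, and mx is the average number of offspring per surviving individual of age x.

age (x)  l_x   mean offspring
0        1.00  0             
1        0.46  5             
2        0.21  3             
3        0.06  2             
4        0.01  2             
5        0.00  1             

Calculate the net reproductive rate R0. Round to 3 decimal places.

lx·mx by age: 0, 2.3, 0.63, 0.12, 0.02, 0
R0 = Σ lx·mx = 3.07 → 3.070

3.070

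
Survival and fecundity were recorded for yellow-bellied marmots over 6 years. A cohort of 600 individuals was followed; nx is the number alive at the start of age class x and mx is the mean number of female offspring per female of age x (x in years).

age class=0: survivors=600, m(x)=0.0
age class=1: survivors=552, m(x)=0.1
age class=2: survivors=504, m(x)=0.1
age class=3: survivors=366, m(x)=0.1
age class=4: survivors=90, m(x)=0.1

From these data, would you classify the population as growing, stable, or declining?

declining

lx = nx/n0 = nx/600: 1, 0.92, 0.84, 0.61, 0.15
R0 = Σ lx·mx = 0 + 0.092 + 0.084 + 0.061 + 0.015 = 0.252
R0 < 1, so the population is declining.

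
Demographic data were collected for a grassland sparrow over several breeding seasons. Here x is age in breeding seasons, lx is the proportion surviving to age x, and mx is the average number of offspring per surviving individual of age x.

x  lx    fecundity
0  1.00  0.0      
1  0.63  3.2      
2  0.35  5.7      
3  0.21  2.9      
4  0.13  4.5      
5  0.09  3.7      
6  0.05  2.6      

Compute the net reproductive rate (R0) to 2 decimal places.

5.67

lx·mx by age: 0, 2.016, 1.995, 0.609, 0.585, 0.333, 0.13
R0 = Σ lx·mx = 5.668 → 5.67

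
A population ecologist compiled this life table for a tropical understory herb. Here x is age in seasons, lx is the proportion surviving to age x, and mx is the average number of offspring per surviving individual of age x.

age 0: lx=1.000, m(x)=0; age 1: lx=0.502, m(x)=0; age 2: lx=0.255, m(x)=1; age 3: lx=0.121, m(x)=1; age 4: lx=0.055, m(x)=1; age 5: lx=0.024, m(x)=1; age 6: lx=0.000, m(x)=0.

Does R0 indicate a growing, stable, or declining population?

declining

R0 = Σ lx·mx = 0 + 0 + 0.255 + 0.121 + 0.055 + 0.024 + 0 = 0.455
R0 < 1, so the population is declining.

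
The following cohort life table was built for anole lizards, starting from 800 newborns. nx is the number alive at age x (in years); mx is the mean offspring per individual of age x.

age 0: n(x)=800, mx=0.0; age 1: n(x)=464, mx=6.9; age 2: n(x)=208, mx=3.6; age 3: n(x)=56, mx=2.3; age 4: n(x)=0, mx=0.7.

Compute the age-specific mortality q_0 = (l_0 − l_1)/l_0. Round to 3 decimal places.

0.420

lx = nx/n0 = nx/800: 1, 0.58, 0.26, 0.07, 0
q_0 = (l_0 − l_1) / l_0 = (1 − 0.58) / 1
     = 0.42 / 1 = 0.42 → 0.420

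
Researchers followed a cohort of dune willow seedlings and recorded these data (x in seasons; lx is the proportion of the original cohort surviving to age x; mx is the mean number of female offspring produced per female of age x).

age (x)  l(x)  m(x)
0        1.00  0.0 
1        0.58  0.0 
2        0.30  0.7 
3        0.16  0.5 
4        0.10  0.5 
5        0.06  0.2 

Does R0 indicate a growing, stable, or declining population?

declining

R0 = Σ lx·mx = 0 + 0 + 0.21 + 0.08 + 0.05 + 0.012 = 0.352
R0 < 1, so the population is declining.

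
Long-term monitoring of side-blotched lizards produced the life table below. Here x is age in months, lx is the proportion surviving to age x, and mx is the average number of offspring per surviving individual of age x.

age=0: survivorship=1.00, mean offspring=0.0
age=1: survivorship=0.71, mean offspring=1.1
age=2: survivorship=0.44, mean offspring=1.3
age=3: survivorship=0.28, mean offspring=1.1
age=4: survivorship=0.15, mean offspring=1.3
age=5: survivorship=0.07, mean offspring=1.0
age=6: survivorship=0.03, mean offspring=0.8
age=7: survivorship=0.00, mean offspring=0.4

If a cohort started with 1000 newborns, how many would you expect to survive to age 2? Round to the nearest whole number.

440

Expected survivors = N0 · l_2 = 1000 × 0.44 = 440 → 440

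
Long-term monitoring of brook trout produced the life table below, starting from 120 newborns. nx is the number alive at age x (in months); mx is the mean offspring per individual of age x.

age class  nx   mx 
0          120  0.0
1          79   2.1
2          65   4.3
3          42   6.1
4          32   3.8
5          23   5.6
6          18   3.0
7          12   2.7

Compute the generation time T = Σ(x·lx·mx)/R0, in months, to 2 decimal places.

lx = nx/n0 = nx/120: 1, 0.65833…, 0.54167…, 0.35, 0.26667…, 0.19167…, 0.15, 0.1
lx·mx: 0, 1.3825…, 2.329167…, 2.135, 1.013333…, 1.073333…, 0.45, 0.27 → R0 = 8.653333…
x·lx·mx: 0, 1.3825…, 4.658333…, 6.405, 4.053333…, 5.366667…, 2.7, 1.89 → Σ = 26.455833…
T = 26.455833… / 8.653333… = 3.0573… → 3.06

3.06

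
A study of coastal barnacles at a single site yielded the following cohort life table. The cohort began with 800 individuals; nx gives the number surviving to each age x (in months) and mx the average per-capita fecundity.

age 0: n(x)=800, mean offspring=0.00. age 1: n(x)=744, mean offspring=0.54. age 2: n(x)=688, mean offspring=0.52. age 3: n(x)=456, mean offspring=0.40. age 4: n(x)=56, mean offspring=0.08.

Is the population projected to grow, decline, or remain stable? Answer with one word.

lx = nx/n0 = nx/800: 1, 0.93, 0.86, 0.57, 0.07
R0 = Σ lx·mx = 0 + 0.5022 + 0.4472 + 0.228 + 0.0056 = 1.183
R0 > 1, so the population is growing.

growing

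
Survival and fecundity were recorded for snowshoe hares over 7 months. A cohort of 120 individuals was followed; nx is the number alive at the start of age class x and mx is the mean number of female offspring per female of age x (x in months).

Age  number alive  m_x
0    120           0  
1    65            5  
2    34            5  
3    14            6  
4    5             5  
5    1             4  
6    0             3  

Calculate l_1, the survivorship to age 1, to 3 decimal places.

l_1 = n_1/n_0 = 65/120 = 0.541667… → 0.542

0.542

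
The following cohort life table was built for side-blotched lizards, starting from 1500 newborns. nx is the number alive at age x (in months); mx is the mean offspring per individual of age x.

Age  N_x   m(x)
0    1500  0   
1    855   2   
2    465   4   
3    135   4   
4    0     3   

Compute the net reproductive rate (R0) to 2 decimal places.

lx = nx/n0 = nx/1500: 1, 0.57, 0.31, 0.09, 0
lx·mx by age: 0, 1.14, 1.24, 0.36, 0
R0 = Σ lx·mx = 2.74 → 2.74

2.74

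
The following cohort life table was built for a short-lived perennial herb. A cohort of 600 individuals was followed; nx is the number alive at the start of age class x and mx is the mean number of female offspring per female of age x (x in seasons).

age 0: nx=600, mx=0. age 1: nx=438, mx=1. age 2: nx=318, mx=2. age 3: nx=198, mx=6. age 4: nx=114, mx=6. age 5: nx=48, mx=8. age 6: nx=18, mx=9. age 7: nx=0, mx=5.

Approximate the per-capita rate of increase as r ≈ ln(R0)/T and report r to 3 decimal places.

0.564

lx = nx/n0 = nx/600: 1, 0.73, 0.53, 0.33, 0.19, 0.08, 0.03, 0
R0 = Σ lx·mx = 0 + 0.73 + 1.06 + 1.98 + 1.14 + 0.64 + 0.27 + 0 = 5.82
Σ x·lx·mx = 18.17; T = 18.17/5.82 = 3.12199…
r ≈ ln(R0)/T = ln(5.82)/3.12199… = 0.56416… → 0.564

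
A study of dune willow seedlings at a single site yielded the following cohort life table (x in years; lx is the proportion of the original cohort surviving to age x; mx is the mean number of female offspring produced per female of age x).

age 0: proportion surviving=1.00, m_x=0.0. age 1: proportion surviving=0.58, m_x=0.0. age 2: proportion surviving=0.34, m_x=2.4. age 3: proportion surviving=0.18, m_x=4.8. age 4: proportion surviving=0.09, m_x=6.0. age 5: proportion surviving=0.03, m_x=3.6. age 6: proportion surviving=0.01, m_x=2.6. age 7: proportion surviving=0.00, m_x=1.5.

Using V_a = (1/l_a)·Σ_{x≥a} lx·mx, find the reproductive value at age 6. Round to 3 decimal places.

2.600

lx·mx for x ≥ 6: 0.026, 0 → sum = 0.026
V_6 = 0.026 / l_6 = 0.026 / 0.01 = 2.6 → 2.600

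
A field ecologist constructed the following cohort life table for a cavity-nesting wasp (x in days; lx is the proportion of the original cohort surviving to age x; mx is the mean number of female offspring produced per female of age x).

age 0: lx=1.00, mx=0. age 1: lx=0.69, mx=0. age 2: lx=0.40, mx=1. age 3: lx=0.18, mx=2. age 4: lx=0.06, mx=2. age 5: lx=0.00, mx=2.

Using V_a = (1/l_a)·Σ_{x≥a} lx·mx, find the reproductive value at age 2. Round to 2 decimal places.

lx·mx for x ≥ 2: 0.4, 0.36, 0.12, 0 → sum = 0.88
V_2 = 0.88 / l_2 = 0.88 / 0.4 = 2.2 → 2.20

2.20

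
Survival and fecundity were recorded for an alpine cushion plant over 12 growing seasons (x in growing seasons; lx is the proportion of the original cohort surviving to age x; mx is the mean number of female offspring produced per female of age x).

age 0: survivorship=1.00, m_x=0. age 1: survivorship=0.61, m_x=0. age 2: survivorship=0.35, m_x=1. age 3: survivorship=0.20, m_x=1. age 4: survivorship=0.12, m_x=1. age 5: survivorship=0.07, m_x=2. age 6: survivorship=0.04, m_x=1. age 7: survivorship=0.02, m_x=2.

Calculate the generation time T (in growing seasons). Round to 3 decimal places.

3.371

lx·mx: 0, 0, 0.35, 0.2, 0.12, 0.14, 0.04, 0.04 → R0 = 0.89
x·lx·mx: 0, 0, 0.7, 0.6, 0.48, 0.7, 0.24, 0.28 → Σ = 3
T = 3 / 0.89 = 3.370787… → 3.371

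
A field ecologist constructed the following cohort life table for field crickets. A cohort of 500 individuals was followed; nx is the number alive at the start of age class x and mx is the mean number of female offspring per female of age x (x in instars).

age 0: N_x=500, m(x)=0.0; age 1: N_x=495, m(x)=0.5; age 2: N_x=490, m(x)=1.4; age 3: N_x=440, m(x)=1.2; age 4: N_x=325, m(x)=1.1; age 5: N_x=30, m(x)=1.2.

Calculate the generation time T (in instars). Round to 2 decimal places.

2.59

lx = nx/n0 = nx/500: 1, 0.99, 0.98, 0.88, 0.65, 0.06
lx·mx: 0, 0.495, 1.372, 1.056, 0.715, 0.072 → R0 = 3.71
x·lx·mx: 0, 0.495, 2.744, 3.168, 2.86, 0.36 → Σ = 9.627
T = 9.627 / 3.71 = 2.594879… → 2.59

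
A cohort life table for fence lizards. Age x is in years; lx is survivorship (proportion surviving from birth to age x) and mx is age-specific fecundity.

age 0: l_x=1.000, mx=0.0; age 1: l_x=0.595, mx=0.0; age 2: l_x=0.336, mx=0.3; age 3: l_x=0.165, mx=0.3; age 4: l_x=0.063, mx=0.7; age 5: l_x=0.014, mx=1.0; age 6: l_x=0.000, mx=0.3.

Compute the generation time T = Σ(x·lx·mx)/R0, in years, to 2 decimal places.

2.86

lx·mx: 0, 0, 0.1008, 0.0495, 0.0441, 0.014, 0 → R0 = 0.2084
x·lx·mx: 0, 0, 0.2016, 0.1485, 0.1764, 0.07, 0 → Σ = 0.5965
T = 0.5965 / 0.2084 = 2.862284… → 2.86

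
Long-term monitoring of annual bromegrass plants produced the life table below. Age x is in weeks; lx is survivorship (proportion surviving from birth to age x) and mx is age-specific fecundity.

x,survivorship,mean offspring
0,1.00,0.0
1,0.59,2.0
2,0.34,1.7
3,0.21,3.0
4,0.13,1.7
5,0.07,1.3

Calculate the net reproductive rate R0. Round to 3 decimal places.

lx·mx by age: 0, 1.18, 0.578, 0.63, 0.221, 0.091
R0 = Σ lx·mx = 2.7 → 2.700

2.700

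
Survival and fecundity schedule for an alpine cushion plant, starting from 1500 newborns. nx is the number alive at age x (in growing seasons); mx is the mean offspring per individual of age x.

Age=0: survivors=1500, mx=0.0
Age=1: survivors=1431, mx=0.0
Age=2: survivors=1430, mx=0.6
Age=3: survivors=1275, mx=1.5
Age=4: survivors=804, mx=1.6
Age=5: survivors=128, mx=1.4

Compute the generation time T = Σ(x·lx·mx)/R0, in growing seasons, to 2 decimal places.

3.19

lx = nx/n0 = nx/1500: 1, 0.954, 0.95333…, 0.85, 0.536, 0.08533…
lx·mx: 0, 0, 0.572…, 1.275, 0.8576, 0.119467… → R0 = 2.824067…
x·lx·mx: 0, 0, 1.144…, 3.825, 3.4304, 0.597333… → Σ = 8.996733…
T = 8.996733… / 2.824067… = 3.185737… → 3.19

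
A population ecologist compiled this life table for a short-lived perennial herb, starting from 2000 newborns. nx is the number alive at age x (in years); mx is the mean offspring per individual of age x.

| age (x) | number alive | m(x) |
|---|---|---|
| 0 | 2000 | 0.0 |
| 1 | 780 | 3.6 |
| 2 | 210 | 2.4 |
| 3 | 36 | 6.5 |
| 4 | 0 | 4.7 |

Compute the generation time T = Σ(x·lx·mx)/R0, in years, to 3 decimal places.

lx = nx/n0 = nx/2000: 1, 0.39, 0.105, 0.018, 0
lx·mx: 0, 1.404, 0.252, 0.117, 0 → R0 = 1.773
x·lx·mx: 0, 1.404, 0.504, 0.351, 0 → Σ = 2.259
T = 2.259 / 1.773 = 1.274112… → 1.274

1.274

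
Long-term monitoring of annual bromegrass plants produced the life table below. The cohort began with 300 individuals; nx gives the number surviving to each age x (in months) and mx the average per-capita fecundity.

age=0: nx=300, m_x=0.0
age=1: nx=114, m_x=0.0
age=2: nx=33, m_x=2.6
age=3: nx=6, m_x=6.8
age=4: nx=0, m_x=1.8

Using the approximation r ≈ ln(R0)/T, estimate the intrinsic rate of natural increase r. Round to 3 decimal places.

lx = nx/n0 = nx/300: 1, 0.38, 0.11, 0.02, 0
R0 = Σ lx·mx = 0 + 0 + 0.286 + 0.136 + 0 = 0.422
Σ x·lx·mx = 0.98; T = 0.98/0.422 = 2.32227…
r ≈ ln(R0)/T = ln(0.422)/2.32227… = -0.37151… → -0.372

-0.372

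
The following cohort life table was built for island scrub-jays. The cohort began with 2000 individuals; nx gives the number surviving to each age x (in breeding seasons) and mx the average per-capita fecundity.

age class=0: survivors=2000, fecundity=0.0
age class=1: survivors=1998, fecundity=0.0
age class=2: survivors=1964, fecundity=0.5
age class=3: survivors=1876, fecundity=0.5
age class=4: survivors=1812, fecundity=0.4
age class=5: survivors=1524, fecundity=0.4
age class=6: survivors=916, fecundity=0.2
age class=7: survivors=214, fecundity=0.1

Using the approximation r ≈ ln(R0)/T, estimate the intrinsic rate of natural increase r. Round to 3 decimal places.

0.158

lx = nx/n0 = nx/2000: 1, 0.999, 0.982, 0.938, 0.906, 0.762, 0.458, 0.107
R0 = Σ lx·mx = 0 + 0 + 0.491 + 0.469 + 0.3624 + 0.3048 + 0.0916 + 0.0107 = 1.7295
Σ x·lx·mx = 5.9871; T = 5.9871/1.7295 = 3.46175…
r ≈ ln(R0)/T = ln(1.7295)/3.46175… = 0.15825… → 0.158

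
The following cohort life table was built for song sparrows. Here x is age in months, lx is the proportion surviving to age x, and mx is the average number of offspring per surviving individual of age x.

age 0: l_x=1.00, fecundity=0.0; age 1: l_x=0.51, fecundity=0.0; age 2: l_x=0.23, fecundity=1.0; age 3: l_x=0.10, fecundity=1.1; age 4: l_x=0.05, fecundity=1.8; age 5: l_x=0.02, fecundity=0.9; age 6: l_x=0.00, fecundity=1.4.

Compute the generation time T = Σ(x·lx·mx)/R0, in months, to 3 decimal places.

2.768

lx·mx: 0, 0, 0.23, 0.11, 0.09, 0.018, 0 → R0 = 0.448
x·lx·mx: 0, 0, 0.46, 0.33, 0.36, 0.09, 0 → Σ = 1.24
T = 1.24 / 0.448 = 2.767857… → 2.768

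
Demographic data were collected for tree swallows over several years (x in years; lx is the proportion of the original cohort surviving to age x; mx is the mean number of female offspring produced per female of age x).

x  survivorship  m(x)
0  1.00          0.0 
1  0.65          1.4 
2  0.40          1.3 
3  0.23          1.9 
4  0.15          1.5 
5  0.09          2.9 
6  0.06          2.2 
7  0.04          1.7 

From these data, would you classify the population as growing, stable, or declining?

growing

R0 = Σ lx·mx = 0 + 0.91 + 0.52 + 0.437 + 0.225 + 0.261 + 0.132 + 0.068 = 2.553
R0 > 1, so the population is growing.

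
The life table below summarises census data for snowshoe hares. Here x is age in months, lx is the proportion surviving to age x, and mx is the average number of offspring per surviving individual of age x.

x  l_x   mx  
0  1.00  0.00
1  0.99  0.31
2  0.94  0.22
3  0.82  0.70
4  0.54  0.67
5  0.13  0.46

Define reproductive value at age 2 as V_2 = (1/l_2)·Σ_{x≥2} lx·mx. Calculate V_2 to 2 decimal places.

lx·mx for x ≥ 2: 0.2068, 0.574, 0.3618, 0.0598 → sum = 1.2024
V_2 = 1.2024 / l_2 = 1.2024 / 0.94 = 1.279149… → 1.28

1.28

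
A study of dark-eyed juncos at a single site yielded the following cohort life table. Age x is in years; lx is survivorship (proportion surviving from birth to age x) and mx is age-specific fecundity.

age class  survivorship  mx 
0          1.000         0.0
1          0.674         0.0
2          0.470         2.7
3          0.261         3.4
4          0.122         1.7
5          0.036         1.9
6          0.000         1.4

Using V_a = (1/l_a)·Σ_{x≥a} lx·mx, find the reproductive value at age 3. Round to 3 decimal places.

lx·mx for x ≥ 3: 0.8874, 0.2074, 0.0684, 0 → sum = 1.1632
V_3 = 1.1632 / l_3 = 1.1632 / 0.261 = 4.456705… → 4.457

4.457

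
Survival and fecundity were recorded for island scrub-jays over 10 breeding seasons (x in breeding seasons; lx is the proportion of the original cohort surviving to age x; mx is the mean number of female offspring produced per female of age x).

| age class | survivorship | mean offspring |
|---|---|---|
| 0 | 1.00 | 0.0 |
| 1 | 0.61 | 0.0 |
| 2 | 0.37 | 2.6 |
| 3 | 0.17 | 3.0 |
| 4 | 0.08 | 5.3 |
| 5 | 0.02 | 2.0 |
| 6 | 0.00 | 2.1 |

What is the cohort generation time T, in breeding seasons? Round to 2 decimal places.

2.76

lx·mx: 0, 0, 0.962, 0.51, 0.424, 0.04, 0 → R0 = 1.936
x·lx·mx: 0, 0, 1.924, 1.53, 1.696, 0.2, 0 → Σ = 5.35
T = 5.35 / 1.936 = 2.76343… → 2.76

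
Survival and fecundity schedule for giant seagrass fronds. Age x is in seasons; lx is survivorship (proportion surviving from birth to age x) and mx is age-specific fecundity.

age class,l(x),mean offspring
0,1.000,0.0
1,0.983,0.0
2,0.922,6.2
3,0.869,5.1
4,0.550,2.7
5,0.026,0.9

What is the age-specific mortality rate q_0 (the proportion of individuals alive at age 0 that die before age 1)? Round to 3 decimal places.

0.017

q_0 = (l_0 − l_1) / l_0 = (1 − 0.983) / 1
     = 0.017 / 1 = 0.017 → 0.017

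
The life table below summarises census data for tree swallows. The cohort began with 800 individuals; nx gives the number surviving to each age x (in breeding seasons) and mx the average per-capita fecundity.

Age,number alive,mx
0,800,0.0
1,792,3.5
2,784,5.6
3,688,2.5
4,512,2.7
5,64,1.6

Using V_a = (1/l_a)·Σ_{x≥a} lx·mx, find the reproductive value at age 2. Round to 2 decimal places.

lx = nx/n0 = nx/800: 1, 0.99, 0.98, 0.86, 0.64, 0.08
lx·mx for x ≥ 2: 5.488, 2.15, 1.728, 0.128 → sum = 9.494
V_2 = 9.494 / l_2 = 9.494 / 0.98 = 9.687755… → 9.69

9.69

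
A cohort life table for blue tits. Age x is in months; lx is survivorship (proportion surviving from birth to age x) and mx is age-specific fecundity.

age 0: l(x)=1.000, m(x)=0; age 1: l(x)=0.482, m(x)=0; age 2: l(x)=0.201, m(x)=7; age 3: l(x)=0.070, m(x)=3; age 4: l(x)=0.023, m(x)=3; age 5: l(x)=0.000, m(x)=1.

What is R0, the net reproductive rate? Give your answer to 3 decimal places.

lx·mx by age: 0, 0, 1.407, 0.21, 0.069, 0
R0 = Σ lx·mx = 1.686 → 1.686

1.686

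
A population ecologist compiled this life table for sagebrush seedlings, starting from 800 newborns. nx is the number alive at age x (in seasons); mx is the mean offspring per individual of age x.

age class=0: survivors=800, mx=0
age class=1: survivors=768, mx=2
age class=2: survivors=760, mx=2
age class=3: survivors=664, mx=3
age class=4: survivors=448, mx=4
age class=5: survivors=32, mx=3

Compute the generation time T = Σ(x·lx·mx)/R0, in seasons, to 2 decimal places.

2.62

lx = nx/n0 = nx/800: 1, 0.96, 0.95, 0.83, 0.56, 0.04
lx·mx: 0, 1.92, 1.9, 2.49, 2.24, 0.12 → R0 = 8.67
x·lx·mx: 0, 1.92, 3.8, 7.47, 8.96, 0.6 → Σ = 22.75
T = 22.75 / 8.67 = 2.623991… → 2.62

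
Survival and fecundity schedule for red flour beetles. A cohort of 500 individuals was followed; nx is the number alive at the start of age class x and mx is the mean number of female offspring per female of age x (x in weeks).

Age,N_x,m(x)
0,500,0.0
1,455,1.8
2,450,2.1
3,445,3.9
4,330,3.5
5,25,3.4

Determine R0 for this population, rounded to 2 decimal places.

9.48

lx = nx/n0 = nx/500: 1, 0.91, 0.9, 0.89, 0.66, 0.05
lx·mx by age: 0, 1.638, 1.89, 3.471, 2.31, 0.17
R0 = Σ lx·mx = 9.479 → 9.48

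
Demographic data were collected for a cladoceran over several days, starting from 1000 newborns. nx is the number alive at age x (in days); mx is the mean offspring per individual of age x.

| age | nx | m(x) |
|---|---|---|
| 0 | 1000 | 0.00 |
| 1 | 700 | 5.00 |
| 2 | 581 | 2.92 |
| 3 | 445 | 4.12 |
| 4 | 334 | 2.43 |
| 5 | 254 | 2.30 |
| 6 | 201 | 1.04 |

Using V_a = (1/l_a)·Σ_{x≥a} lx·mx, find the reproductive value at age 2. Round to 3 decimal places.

lx = nx/n0 = nx/1000: 1, 0.7, 0.581, 0.445, 0.334, 0.254, 0.201
lx·mx for x ≥ 2: 1.69652, 1.8334, 0.81162, 0.5842, 0.20904 → sum = 5.13478
V_2 = 5.13478 / l_2 = 5.13478 / 0.581 = 8.837831… → 8.838

8.838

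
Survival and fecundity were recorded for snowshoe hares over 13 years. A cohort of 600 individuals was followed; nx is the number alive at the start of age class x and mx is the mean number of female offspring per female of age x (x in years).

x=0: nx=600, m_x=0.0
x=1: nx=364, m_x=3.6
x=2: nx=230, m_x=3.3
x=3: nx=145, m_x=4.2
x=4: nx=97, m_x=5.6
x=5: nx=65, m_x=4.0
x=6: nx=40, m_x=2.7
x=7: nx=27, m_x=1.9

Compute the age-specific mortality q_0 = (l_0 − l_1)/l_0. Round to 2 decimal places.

0.39

lx = nx/n0 = nx/600: 1, 0.60667…, 0.38333…, 0.24167…, 0.16167…, 0.10833…, 0.06667…, 0.045
q_0 = (l_0 − l_1) / l_0 = (1 − 0.606667…) / 1
     = 0.393333… / 1 = 0.393333… → 0.39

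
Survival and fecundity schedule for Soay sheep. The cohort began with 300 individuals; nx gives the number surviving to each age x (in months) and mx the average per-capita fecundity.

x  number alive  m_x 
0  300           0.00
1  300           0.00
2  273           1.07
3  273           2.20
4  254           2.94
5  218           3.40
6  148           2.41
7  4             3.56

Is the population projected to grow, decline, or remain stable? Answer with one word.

growing

lx = nx/n0 = nx/300: 1, 1, 0.91, 0.91, 0.84667…, 0.72667…, 0.49333…, 0.01333…
R0 = Σ lx·mx = 0 + 0 + 0.9737 + 2.002 + 2.4892… + 2.470667… + 1.188933… + 0.047467… = 9.171967…
R0 > 1, so the population is growing.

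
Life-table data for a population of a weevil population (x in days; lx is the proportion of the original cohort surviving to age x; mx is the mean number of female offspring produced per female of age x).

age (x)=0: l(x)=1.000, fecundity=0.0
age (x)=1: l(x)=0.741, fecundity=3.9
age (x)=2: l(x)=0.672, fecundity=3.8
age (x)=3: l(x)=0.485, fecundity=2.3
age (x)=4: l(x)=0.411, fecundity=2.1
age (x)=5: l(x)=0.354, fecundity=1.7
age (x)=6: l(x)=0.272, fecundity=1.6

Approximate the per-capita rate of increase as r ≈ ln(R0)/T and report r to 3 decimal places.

R0 = Σ lx·mx = 0 + 2.8899 + 2.5536 + 1.1155 + 0.8631 + 0.6018 + 0.4352 = 8.4591
Σ x·lx·mx = 20.4162; T = 20.4162/8.4591 = 2.41352…
r ≈ ln(R0)/T = ln(8.4591)/2.41352… = 0.8847… → 0.885

0.885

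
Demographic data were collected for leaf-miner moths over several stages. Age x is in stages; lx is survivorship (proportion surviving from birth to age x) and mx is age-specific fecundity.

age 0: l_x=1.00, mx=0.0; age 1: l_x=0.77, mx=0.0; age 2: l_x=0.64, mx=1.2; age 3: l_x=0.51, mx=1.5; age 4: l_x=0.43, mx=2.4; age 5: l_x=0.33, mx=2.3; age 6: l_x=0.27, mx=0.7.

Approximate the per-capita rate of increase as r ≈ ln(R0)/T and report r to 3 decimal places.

R0 = Σ lx·mx = 0 + 0 + 0.768 + 0.765 + 1.032 + 0.759 + 0.189 = 3.513
Σ x·lx·mx = 12.888; T = 12.888/3.513 = 3.66866…
r ≈ ln(R0)/T = ln(3.513)/3.66866… = 0.34249… → 0.342

0.342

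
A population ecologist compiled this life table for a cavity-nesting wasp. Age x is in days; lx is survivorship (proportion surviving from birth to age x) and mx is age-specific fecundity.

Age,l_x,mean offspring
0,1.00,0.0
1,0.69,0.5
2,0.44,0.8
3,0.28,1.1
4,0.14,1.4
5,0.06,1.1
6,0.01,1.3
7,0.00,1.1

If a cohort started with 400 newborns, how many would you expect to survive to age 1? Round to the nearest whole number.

276

Expected survivors = N0 · l_1 = 400 × 0.69 = 276 → 276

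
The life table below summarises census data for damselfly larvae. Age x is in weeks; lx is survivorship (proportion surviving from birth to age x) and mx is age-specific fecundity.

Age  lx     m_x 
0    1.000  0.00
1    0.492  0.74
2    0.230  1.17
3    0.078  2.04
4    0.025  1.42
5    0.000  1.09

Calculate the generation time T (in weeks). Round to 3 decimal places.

lx·mx: 0, 0.36408, 0.2691, 0.15912, 0.0355, 0 → R0 = 0.8278
x·lx·mx: 0, 0.36408, 0.5382, 0.47736, 0.142, 0 → Σ = 1.52164
T = 1.52164 / 0.8278 = 1.838173… → 1.838

1.838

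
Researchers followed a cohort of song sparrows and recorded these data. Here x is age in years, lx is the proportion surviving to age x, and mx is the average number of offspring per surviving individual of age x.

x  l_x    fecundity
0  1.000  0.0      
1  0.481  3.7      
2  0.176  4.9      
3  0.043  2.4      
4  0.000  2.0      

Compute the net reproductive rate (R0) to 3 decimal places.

2.745

lx·mx by age: 0, 1.7797, 0.8624, 0.1032, 0
R0 = Σ lx·mx = 2.7453 → 2.745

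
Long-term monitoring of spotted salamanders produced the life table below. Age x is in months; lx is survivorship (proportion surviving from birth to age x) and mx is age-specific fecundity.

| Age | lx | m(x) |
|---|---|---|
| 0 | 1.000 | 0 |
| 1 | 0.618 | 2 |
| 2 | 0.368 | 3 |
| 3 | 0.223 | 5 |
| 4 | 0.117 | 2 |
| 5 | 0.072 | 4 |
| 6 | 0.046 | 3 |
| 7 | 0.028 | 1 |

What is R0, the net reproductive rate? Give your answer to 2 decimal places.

4.14

lx·mx by age: 0, 1.236, 1.104, 1.115, 0.234, 0.288, 0.138, 0.028
R0 = Σ lx·mx = 4.143 → 4.14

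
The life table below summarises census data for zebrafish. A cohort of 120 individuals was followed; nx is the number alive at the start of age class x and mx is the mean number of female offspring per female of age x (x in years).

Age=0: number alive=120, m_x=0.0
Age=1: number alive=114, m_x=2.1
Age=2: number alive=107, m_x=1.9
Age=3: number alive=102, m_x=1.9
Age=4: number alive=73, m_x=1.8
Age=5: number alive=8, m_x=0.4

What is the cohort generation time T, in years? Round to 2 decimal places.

2.29

lx = nx/n0 = nx/120: 1, 0.95, 0.89167…, 0.85, 0.60833…, 0.06667…
lx·mx: 0, 1.995, 1.694167…, 1.615, 1.095…, 0.026667… → R0 = 6.425833…
x·lx·mx: 0, 1.995, 3.388333…, 4.845, 4.38…, 0.133333… → Σ = 14.741667…
T = 14.741667… / 6.425833… = 2.294125… → 2.29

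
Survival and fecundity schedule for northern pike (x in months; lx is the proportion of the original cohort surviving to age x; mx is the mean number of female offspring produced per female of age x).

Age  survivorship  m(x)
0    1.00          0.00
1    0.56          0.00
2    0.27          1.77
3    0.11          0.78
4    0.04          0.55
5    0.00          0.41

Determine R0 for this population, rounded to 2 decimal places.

lx·mx by age: 0, 0, 0.4779, 0.0858, 0.022, 0
R0 = Σ lx·mx = 0.5857 → 0.59

0.59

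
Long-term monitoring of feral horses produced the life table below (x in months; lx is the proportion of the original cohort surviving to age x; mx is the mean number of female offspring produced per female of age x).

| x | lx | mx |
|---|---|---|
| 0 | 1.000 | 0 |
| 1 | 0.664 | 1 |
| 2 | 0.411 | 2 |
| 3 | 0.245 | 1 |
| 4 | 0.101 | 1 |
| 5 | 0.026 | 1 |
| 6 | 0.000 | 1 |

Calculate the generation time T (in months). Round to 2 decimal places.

1.93

lx·mx: 0, 0.664, 0.822, 0.245, 0.101, 0.026, 0 → R0 = 1.858
x·lx·mx: 0, 0.664, 1.644, 0.735, 0.404, 0.13, 0 → Σ = 3.577
T = 3.577 / 1.858 = 1.925188… → 1.93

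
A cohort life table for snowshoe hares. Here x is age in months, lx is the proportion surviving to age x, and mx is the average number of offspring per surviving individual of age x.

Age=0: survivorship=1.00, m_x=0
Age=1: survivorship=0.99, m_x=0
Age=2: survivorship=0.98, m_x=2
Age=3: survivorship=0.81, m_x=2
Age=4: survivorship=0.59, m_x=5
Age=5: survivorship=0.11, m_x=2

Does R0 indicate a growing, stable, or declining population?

growing

R0 = Σ lx·mx = 0 + 0 + 1.96 + 1.62 + 2.95 + 0.22 = 6.75
R0 > 1, so the population is growing.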